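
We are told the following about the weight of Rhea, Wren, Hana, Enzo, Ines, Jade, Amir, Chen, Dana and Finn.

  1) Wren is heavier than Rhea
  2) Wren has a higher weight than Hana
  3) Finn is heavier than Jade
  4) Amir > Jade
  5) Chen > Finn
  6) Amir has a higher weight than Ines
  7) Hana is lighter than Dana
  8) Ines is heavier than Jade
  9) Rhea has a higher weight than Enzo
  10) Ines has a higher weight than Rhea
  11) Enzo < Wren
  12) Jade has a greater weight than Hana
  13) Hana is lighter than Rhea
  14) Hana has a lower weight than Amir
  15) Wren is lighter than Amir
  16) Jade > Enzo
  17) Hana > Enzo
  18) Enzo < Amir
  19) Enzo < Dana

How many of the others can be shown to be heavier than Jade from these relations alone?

From Jade the given relations immediately reach Finn, Ines, Amir.
From those, Chen — 4 in total.
No other element is forced above Jade by the given relations, so the count is 4.

4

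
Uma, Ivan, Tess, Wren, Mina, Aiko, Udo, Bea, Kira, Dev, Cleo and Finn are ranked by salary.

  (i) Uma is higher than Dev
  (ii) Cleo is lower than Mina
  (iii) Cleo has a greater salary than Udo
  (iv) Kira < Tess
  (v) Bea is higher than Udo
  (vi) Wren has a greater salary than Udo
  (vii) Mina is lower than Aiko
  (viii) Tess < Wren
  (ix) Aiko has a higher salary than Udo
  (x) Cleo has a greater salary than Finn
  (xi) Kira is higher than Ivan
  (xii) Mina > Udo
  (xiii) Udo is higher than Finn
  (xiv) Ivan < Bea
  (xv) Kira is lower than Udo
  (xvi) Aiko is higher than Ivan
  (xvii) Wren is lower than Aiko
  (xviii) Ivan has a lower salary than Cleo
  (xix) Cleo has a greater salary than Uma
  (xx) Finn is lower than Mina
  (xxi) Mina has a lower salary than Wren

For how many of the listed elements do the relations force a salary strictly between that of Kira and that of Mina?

2

Chaining upward from Kira reaches: Udo, Tess, Cleo, Wren, Aiko, Bea.
Chaining downward from Mina reaches: Finn, Ivan, Dev, Udo, Uma, Cleo.
Strictly between Kira and Mina are those in both lists: Udo, Cleo — 2 elements.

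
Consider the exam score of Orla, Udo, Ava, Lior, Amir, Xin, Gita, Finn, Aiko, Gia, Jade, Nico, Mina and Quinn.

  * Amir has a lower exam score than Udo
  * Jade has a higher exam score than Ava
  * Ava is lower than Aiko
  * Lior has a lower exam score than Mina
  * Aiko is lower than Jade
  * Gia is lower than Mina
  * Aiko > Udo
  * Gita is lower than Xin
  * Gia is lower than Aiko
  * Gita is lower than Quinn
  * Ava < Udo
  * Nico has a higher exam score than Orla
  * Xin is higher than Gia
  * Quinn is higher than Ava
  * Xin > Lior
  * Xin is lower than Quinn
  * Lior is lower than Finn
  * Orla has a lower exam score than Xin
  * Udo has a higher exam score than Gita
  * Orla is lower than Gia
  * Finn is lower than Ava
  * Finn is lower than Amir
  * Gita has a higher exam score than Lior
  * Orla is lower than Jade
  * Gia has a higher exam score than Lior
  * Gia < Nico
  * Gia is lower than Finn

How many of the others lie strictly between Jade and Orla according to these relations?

The relations place Orla below Jade. An element lies strictly between them when it is forced above Orla and also forced below Jade.
Above Orla: {Gia, Finn, Amir, Ava, Udo, Xin, Mina, Nico, Aiko, Quinn}. Below Jade: {Lior, Gia, Finn, Amir, Gita, Ava, Udo, Aiko}.
Intersection: {Gia, Finn, Amir, Ava, Udo, Aiko} — 6.

6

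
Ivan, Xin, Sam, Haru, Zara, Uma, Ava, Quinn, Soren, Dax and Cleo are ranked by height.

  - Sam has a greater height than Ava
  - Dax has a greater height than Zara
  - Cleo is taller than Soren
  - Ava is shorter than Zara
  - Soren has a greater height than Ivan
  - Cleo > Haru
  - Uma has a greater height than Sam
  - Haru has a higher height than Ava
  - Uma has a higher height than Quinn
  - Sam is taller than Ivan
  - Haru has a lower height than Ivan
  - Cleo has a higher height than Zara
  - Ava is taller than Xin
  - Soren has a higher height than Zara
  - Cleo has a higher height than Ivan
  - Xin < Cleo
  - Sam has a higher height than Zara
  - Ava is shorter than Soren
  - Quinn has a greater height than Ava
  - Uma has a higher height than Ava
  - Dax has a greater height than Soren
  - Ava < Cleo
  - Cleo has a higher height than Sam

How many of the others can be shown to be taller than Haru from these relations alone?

6

Directly above Haru: Ivan, Cleo.
One step further: Soren, Sam (4 so far).
One step further: Uma, Dax (6 so far).
No other element is forced above Haru by the given relations, so the count is 6.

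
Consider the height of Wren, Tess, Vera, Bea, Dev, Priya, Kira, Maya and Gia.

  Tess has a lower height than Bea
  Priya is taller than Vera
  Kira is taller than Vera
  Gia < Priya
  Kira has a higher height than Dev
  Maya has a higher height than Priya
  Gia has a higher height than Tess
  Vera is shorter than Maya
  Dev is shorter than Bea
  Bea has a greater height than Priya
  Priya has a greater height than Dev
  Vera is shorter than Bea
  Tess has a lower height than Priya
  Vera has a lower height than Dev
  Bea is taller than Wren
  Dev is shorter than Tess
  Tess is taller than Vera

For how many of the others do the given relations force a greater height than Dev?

6

Directly above Dev: Tess, Kira, Priya, Bea.
One step further: Gia, Maya (6 so far).
No other element is forced above Dev by the given relations, so the count is 6.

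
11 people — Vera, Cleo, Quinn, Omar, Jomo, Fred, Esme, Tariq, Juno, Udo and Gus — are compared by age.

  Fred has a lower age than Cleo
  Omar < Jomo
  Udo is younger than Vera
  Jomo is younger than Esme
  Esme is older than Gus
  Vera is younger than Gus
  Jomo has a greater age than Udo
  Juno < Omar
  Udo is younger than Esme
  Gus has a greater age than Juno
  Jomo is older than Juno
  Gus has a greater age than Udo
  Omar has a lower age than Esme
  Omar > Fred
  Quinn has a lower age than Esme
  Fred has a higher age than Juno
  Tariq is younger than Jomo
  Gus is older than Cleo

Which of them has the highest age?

Esme

Quinn is not greatest since Quinn < Esme; Juno is not greatest since Juno < Fred; Udo is not greatest since Udo < Vera; Fred is not greatest since Fred < Cleo; Vera is not greatest since Vera < Gus; Omar is not greatest since Omar < Jomo; Cleo is not greatest since Cleo < Gus; Tariq is not greatest since Tariq < Jomo; Jomo is not greatest since Jomo < Esme; Gus is not greatest since Gus < Esme.
Only Esme has nothing above it, so Esme is the highest age.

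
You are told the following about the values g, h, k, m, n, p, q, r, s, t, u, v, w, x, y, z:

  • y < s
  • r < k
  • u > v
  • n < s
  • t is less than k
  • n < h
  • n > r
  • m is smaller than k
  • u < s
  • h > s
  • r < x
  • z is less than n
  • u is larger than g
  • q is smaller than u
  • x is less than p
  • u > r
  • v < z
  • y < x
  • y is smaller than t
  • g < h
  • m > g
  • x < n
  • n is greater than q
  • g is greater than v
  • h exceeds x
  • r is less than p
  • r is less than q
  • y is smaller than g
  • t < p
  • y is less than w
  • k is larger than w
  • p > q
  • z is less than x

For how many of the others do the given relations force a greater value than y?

11

The elements the relations force above y are t, g, x, p, w, u, n, s, h, m, k — no chain reaches any other.
That is 11.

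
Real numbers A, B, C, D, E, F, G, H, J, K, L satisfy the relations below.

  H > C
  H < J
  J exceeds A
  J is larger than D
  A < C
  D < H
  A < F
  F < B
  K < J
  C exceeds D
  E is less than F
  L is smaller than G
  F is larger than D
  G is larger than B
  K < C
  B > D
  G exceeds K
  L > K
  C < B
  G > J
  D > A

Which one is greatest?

G

Chaining downward from G: directly below it, K, J, L, B; then A, D, C, H, F; then E.
That covers every other element, and nothing is given above G, so G is the greatest.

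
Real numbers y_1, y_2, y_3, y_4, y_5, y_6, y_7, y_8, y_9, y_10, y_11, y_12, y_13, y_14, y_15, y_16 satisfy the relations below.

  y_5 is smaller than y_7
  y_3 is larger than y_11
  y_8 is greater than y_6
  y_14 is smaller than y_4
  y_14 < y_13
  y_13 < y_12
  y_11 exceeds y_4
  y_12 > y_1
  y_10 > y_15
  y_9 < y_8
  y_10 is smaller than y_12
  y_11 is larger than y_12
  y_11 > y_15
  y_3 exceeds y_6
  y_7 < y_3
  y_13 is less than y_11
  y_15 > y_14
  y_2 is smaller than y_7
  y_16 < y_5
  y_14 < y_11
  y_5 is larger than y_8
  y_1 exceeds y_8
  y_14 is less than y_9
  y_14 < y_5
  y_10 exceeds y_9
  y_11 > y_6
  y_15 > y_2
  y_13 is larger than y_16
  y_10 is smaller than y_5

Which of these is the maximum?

y_3

y_2 is not greatest since y_2 < y_15; y_16 is not greatest since y_16 < y_13; y_6 is not greatest since y_6 < y_8; y_14 is not greatest since y_14 < y_13; y_13 is not greatest since y_13 < y_11; y_15 is not greatest since y_15 < y_10; y_9 is not greatest since y_9 < y_8; y_8 is not greatest since y_8 < y_5; y_1 is not greatest since y_1 < y_12; y_4 is not greatest since y_4 < y_11; y_10 is not greatest since y_10 < y_12; y_12 is not greatest since y_12 < y_11; y_11 is not greatest since y_11 < y_3; y_5 is not greatest since y_5 < y_7; y_7 is not greatest since y_7 < y_3.
Only y_3 has nothing above it, so y_3 is the maximum.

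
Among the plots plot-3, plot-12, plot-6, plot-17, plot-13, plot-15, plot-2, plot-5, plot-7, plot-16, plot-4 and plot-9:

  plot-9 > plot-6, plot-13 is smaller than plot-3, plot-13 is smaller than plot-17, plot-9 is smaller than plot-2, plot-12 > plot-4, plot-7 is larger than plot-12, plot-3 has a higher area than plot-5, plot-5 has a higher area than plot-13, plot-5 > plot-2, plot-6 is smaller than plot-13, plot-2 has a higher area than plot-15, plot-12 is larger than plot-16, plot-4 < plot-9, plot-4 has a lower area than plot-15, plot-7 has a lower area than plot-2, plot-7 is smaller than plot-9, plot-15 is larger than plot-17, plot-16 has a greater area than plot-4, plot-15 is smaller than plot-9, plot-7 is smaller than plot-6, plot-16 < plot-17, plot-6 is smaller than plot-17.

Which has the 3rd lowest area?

plot-12

Piecing the relations together gives one ordering: plot-4 < plot-16 < plot-12 < plot-7 < plot-6 < plot-13 < plot-17 < plot-15 < plot-9 < plot-2 < plot-5 < plot-3.
Counting 3 from the smallest end gives plot-12.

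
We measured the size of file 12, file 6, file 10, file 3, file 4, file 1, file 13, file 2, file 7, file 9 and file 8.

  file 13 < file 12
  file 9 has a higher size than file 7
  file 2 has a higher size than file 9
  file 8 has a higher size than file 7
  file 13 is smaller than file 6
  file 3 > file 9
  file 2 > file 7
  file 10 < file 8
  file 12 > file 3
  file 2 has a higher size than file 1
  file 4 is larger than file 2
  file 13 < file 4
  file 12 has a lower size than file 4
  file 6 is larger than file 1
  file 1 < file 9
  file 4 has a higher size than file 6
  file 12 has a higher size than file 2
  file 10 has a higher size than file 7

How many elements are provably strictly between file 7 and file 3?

The relations place file 7 below file 3. An element lies strictly between them when it is forced above file 7 and also forced below file 3.
Above file 7: {file 9, file 2, file 10, file 12, file 8, file 4}. Below file 3: {file 1, file 9}.
Intersection: {file 9} — 1.

1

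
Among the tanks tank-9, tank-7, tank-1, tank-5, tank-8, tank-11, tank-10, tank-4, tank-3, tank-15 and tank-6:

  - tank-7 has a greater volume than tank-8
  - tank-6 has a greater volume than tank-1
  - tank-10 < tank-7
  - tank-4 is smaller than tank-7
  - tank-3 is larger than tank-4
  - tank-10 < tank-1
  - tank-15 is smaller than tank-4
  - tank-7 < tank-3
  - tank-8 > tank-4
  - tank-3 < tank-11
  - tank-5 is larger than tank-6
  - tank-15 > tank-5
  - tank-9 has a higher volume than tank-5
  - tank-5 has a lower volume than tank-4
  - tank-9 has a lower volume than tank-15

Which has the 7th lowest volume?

The consecutive relations fix a unique order: tank-10 < tank-1 < tank-6 < tank-5 < tank-9 < tank-15 < tank-4 < tank-8 < tank-7 < tank-3 < tank-11.
The 7th smallest is tank-4.

tank-4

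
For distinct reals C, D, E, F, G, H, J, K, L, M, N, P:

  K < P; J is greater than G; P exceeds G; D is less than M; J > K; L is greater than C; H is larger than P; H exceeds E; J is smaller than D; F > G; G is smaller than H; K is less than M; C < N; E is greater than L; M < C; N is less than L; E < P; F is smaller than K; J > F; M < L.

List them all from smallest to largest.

G < F < K < J < D < M < C < N < L < E < P < H

Each adjacent pair is fixed by a given relation: G < F; F < K; K < J; J < D; D < M; M < C; C < N; N < L; L < E; E < P; P < H. Chaining them end to end gives the full order.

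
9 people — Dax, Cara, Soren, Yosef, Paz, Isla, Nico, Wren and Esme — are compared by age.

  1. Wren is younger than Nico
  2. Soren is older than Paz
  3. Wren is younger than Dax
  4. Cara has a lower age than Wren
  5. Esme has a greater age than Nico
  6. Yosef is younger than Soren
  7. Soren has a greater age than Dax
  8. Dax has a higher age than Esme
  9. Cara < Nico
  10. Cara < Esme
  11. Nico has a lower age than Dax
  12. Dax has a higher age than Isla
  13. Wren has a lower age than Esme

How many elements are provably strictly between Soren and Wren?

Chaining upward from Wren reaches: Nico, Esme, Dax.
Chaining downward from Soren reaches: Cara, Isla, Yosef, Nico, Paz, Esme, Dax.
Strictly between Wren and Soren are those in both lists: Nico, Esme, Dax — 3 elements.

3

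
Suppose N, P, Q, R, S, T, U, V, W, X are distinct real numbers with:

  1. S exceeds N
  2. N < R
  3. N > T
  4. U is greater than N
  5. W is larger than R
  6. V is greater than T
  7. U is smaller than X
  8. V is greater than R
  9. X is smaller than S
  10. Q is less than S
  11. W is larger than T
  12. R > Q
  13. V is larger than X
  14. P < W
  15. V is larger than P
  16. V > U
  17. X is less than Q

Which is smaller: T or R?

T

The relevant relations are T < N; N < U; U < X; X < Q; Q < R.
Together: T < N < U < X < Q < R.
So T < R; T is the smaller of the two.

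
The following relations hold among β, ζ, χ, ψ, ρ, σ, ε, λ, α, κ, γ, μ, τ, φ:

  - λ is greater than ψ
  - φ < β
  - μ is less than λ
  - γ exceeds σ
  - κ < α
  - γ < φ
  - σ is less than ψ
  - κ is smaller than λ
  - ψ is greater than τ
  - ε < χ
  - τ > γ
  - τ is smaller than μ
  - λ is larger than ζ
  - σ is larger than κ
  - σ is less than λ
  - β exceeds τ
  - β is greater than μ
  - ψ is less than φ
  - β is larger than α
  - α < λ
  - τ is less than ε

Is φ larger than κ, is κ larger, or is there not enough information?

φ

Link the given pairs in sequence: κ < σ; σ < γ; γ < τ; τ < ψ; ψ < φ.
Together: κ < σ < γ < τ < ψ < φ.
So φ is larger.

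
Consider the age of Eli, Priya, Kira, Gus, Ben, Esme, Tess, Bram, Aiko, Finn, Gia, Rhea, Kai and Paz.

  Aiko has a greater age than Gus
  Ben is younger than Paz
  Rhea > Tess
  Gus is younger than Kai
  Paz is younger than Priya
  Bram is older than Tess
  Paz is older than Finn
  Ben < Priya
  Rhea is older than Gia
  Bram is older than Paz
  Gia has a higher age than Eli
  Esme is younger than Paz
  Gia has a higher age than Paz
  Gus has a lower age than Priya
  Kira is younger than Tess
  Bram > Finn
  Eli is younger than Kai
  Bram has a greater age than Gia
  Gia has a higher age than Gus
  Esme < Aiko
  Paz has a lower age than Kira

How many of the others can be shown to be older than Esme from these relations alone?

The elements the relations force above Esme are Aiko, Paz, Kira, Gia, Tess, Priya, Bram, Rhea — no chain reaches any other.
That is 8.

8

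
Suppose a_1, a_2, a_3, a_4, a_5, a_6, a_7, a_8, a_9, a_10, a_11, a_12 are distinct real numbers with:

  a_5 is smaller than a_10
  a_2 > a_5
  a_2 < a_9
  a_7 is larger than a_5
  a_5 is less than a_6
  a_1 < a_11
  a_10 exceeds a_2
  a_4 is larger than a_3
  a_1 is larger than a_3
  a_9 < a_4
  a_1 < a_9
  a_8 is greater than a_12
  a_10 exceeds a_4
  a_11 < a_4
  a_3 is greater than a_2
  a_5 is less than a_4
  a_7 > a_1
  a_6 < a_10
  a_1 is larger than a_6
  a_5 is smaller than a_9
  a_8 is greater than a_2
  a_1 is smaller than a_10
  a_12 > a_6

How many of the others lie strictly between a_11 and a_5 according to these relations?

4

The relations place a_5 below a_11. An element lies strictly between them when it is forced above a_5 and also forced below a_11.
Above a_5: {a_2, a_3, a_6, a_12, a_8, a_1, a_9, a_7, a_4, a_10}. Below a_11: {a_2, a_3, a_6, a_1}.
Intersection: {a_2, a_3, a_6, a_1} — 4.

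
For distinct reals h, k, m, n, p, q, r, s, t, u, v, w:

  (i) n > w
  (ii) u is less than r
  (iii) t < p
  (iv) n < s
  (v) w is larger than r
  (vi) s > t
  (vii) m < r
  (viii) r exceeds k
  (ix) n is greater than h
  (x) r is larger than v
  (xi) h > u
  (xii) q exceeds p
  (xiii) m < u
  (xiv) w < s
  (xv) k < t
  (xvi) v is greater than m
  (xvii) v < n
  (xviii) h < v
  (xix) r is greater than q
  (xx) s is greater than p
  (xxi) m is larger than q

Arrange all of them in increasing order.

k < t < p < q < m < u < h < v < r < w < n < s

The consecutive links are each given: k < t; t < p; p < q; q < m; m < u; u < h; h < v; v < r; r < w; w < n; n < s.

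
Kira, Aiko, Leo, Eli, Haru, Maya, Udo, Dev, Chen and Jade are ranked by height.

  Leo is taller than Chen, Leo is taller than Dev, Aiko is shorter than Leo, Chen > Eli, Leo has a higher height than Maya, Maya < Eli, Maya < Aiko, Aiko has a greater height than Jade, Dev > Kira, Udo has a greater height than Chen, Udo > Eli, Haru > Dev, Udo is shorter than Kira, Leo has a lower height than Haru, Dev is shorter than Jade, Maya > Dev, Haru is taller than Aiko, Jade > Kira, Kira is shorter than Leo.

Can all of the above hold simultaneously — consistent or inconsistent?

inconsistent

Chaining the given relations yields Dev < Maya < Eli < Chen < Udo < Kira, so Dev < Kira. But one relation states Kira < Dev. These cannot both hold.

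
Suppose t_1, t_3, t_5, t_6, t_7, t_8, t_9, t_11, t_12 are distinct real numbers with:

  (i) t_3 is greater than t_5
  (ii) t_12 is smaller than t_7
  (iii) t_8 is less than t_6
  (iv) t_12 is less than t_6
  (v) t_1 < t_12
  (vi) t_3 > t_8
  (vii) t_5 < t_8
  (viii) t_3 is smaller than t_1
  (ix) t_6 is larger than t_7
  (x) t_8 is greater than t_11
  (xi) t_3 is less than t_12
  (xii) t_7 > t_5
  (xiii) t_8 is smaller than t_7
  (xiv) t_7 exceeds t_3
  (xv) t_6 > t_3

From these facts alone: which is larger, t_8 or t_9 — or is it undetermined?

undetermined

Following every chain through t_8: above t_8 we get t_3, t_1, t_12, t_7, t_6; below t_8 we get t_11, t_5.
t_9 is not reached, and no chain runs the other way from t_9 to t_8.
So the given relations leave the order of t_8 and t_9 undetermined.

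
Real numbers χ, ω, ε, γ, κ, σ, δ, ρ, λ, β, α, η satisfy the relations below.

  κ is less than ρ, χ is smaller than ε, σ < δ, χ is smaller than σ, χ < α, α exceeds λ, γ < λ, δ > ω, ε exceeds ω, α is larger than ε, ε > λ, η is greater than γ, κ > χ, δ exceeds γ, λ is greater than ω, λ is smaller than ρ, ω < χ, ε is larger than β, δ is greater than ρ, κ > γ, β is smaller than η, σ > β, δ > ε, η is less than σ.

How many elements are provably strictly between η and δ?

1

Chaining upward from η reaches: σ.
Chaining downward from δ reaches: ω, χ, γ, β, λ, ε, κ, ρ, σ.
Strictly between η and δ are those in both lists: σ — 1 element.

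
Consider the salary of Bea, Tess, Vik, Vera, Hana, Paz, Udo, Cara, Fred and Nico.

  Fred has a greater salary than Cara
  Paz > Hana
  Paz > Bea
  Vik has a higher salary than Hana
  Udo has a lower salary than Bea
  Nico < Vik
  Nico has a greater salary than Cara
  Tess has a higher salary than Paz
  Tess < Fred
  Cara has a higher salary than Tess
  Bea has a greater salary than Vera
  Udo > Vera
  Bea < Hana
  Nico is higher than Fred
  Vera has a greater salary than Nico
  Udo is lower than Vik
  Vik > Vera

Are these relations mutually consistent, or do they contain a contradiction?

We have Nico < Vera stated directly, yet also Vera < Udo < Bea < Hana < Paz < Tess < Cara < Fred < Nico by chaining the others — so Vera < Nico. Contradiction.

inconsistent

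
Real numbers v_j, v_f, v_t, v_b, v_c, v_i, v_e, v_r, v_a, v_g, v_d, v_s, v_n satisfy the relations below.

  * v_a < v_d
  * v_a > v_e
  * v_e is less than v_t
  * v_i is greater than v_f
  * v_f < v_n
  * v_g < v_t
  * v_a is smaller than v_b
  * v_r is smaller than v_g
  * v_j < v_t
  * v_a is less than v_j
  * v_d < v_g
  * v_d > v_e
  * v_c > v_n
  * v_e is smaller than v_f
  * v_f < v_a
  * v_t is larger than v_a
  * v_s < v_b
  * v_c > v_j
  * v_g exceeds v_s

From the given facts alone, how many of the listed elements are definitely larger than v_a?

6

From v_a the given relations immediately reach v_d, v_j, v_b, v_t.
From those, v_g, v_c — 6 in total.
Nothing else is reachable above v_a; 6 in all.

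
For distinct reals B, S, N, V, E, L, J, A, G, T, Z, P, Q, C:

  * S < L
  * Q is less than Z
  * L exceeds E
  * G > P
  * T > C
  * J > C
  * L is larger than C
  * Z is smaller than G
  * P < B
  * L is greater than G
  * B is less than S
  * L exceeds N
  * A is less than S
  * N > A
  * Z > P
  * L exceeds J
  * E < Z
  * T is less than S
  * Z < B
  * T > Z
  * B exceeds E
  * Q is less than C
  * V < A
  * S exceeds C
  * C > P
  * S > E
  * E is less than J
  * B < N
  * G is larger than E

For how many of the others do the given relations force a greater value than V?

4

From V the given relations immediately reach A.
From those, S, N — 3 in total.
From those, L — 4 in total.
No other element is forced above V by the given relations, so the count is 4.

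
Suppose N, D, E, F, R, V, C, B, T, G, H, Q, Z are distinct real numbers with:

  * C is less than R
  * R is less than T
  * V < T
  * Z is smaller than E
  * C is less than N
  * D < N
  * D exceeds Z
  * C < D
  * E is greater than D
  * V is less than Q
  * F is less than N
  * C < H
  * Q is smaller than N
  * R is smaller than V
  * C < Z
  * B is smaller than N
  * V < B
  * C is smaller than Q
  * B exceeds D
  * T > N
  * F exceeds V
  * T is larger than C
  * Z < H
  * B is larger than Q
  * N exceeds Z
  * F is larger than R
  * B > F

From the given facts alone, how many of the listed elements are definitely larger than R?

6

Directly above R: V, F, T.
One step further: Q, B, N (6 so far).
No other element is forced above R by the given relations, so the count is 6.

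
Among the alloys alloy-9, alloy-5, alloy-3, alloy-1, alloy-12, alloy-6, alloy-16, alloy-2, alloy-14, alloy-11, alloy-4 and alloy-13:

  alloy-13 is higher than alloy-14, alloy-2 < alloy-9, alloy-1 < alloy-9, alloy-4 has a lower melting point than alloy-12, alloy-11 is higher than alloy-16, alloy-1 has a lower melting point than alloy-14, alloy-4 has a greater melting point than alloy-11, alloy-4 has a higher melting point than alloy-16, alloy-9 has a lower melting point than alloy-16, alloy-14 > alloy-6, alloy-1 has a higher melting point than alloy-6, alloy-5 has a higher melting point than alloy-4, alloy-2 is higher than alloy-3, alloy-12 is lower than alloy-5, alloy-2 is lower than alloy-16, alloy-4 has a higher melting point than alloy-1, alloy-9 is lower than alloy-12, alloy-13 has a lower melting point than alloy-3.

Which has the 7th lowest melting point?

The consecutive relations fix a unique order: alloy-6 < alloy-1 < alloy-14 < alloy-13 < alloy-3 < alloy-2 < alloy-9 < alloy-16 < alloy-11 < alloy-4 < alloy-12 < alloy-5.
Counting 7 from the smallest end gives alloy-9.

alloy-9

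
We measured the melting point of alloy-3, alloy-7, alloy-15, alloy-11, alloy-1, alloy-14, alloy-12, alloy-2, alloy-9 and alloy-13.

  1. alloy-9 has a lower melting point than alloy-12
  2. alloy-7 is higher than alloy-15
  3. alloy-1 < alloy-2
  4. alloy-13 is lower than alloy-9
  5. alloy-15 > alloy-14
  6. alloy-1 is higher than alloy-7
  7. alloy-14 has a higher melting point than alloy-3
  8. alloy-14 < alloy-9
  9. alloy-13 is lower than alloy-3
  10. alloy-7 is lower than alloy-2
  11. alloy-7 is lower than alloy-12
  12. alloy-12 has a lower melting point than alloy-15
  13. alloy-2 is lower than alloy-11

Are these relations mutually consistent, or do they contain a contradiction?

inconsistent

Chaining the given relations yields alloy-12 < alloy-15 < alloy-7, so alloy-12 < alloy-7. But one relation states alloy-7 < alloy-12. These cannot both hold.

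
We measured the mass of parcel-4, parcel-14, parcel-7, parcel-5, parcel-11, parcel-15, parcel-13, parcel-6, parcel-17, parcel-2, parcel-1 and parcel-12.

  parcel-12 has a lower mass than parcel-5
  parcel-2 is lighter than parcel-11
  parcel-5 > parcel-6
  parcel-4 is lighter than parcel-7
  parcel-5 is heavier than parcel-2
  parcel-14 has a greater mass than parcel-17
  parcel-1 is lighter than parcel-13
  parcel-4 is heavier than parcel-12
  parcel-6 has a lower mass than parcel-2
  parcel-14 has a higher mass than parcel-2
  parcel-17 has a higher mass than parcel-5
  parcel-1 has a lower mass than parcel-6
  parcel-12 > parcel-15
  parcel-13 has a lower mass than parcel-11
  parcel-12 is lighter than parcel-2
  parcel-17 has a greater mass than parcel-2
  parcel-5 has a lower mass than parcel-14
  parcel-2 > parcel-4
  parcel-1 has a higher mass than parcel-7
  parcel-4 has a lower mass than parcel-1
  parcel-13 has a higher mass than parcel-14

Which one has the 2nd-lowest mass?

Piecing the relations together gives one ordering: parcel-15 < parcel-12 < parcel-4 < parcel-7 < parcel-1 < parcel-6 < parcel-2 < parcel-5 < parcel-17 < parcel-14 < parcel-13 < parcel-11.
Counting 2 from the smallest end gives parcel-12.

parcel-12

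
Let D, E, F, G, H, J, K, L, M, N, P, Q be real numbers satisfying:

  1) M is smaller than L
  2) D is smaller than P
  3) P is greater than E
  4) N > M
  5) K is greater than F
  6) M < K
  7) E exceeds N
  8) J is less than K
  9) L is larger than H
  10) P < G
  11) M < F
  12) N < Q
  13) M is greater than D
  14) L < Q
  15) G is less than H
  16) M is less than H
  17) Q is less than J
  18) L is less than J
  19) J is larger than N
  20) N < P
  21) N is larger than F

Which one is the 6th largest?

G

Piecing the relations together gives one ordering: D < M < F < N < E < P < G < H < L < Q < J < K.
Counting 6 from the largest end gives G.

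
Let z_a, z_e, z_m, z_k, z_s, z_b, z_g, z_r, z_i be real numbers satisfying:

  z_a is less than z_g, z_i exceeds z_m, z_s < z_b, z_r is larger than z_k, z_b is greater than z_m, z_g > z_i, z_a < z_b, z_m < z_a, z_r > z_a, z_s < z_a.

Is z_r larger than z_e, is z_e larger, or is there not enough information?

undetermined

Following every chain through z_r: below z_r we get z_m, z_k, z_s, z_a.
z_e is not reached, and no chain runs the other way from z_e to z_r.
So the given relations leave the order of z_r and z_e undetermined.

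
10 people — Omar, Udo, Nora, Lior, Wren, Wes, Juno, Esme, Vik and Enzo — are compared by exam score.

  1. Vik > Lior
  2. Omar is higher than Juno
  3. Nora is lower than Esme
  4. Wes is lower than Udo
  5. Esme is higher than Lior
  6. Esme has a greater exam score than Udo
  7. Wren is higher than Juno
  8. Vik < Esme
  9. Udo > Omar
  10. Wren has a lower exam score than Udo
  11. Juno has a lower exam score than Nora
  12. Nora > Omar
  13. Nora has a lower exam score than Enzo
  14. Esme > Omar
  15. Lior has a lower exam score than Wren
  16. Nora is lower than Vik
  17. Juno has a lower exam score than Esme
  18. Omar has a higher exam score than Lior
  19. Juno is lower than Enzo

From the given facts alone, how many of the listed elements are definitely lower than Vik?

4

From Vik the given relations immediately reach Lior, Nora.
From those, Juno, Omar — 4 in total.
Nothing else is reachable below Vik; 4 in all.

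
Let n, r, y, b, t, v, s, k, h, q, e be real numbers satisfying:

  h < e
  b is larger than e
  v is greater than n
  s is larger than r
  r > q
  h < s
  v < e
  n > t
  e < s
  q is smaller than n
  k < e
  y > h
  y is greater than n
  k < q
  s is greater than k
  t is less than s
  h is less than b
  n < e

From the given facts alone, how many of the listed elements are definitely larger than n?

5

Directly above n: v, e, y.
One step further: b, s (5 so far).
No other element is forced above n by the given relations, so the count is 5.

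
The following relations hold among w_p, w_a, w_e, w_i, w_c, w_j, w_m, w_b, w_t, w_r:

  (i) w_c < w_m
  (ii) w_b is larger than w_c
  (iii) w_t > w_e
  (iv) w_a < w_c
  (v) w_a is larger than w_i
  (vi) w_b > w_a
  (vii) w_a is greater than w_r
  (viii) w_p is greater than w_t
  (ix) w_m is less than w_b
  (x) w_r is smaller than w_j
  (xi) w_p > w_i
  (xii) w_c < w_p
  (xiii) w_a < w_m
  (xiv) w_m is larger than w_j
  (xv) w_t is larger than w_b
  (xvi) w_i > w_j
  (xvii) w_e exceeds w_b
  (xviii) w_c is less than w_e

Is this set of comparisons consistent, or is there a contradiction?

consistent

The single ordering w_r < w_j < w_i < w_a < w_c < w_m < w_b < w_e < w_t < w_p satisfies every listed relation, so no contradiction arises.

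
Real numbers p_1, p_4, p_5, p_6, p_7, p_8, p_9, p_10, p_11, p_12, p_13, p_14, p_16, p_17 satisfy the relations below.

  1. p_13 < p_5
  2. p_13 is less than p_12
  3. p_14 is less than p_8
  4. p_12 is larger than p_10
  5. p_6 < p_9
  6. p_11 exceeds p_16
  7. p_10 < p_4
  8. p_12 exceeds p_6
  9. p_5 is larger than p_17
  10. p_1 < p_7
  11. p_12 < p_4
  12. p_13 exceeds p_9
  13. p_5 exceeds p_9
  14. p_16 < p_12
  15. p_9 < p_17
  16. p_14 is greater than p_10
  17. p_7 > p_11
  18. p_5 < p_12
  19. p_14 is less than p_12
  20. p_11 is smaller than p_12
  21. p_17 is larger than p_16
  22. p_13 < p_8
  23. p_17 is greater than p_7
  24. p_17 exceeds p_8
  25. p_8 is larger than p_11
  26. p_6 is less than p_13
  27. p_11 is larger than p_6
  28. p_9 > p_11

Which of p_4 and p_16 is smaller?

p_16 < p_11 and p_11 < p_9 give p_16 < p_9.
Then p_9 < p_13 extends the chain to p_13.
Then p_13 < p_8 extends the chain to p_8.
Then p_8 < p_17 extends the chain to p_17.
With p_17 < p_5: p_16 < p_11 < p_9 < p_13 < p_8 < p_17 < p_5.
Then p_5 < p_12 extends the chain to p_12.
Then p_12 < p_4 extends the chain to p_4.
So p_16 < p_4; p_16 is the smaller of the two.

p_16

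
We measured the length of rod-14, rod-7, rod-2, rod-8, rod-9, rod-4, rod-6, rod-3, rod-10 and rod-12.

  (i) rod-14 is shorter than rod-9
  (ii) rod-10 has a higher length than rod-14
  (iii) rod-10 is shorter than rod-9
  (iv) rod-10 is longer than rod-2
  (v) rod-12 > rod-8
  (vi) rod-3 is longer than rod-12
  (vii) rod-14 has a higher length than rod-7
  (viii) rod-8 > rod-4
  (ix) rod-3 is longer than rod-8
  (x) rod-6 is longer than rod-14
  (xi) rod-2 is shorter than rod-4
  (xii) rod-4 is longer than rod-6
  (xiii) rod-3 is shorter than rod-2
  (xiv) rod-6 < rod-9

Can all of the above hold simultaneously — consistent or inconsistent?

Chaining the given relations yields rod-4 < rod-8 < rod-12 < rod-3 < rod-2, so rod-4 < rod-2. But one relation states rod-2 < rod-4. These cannot both hold.

inconsistent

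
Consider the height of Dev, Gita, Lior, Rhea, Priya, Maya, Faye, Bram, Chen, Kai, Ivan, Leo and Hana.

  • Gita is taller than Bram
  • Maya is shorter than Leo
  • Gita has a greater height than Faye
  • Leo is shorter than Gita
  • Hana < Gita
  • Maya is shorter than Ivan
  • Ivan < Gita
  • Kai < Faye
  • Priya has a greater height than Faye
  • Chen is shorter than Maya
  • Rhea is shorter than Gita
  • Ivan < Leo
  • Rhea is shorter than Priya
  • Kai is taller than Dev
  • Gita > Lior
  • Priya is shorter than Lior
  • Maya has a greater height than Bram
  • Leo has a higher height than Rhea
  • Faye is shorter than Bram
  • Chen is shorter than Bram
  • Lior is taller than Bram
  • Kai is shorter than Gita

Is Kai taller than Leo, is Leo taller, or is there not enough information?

Leo

Kai < Faye < Bram < Maya < Ivan < Leo, by transitivity through Faye, Bram, Maya, Ivan.
So Leo is taller.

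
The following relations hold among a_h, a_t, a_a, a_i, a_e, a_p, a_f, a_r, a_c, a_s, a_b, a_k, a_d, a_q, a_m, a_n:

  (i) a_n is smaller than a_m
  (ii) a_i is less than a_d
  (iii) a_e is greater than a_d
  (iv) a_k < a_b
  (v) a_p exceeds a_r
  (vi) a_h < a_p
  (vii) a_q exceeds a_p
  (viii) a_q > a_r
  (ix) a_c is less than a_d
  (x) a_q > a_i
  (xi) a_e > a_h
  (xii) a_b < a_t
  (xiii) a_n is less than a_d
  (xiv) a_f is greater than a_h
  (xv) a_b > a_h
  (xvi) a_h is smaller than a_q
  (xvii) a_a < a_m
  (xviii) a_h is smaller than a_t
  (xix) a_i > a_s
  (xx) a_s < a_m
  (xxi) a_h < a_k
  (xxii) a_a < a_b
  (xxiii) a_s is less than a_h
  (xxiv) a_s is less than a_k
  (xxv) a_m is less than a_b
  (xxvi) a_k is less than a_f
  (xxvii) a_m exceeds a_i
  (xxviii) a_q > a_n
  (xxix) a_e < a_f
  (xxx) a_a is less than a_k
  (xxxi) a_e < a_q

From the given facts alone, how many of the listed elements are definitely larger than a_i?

From a_i the given relations immediately reach a_d, a_m, a_q.
From those, a_e, a_b — 5 in total.
From those, a_f, a_t — 7 in total.
No other element is forced above a_i by the given relations, so the count is 7.

7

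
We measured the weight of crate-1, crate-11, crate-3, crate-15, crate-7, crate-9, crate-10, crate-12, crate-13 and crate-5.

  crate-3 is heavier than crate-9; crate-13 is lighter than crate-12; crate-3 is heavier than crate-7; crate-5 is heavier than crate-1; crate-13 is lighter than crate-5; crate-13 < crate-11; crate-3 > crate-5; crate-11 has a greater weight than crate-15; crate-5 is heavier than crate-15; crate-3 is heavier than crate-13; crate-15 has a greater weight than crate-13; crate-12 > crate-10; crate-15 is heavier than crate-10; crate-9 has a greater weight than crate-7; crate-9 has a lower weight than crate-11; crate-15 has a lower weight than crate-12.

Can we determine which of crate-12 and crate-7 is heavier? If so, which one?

undetermined

Following every chain through crate-7: above crate-7 we get crate-9, crate-11, crate-3.
crate-12 is not reached, and no chain runs the other way from crate-12 to crate-7.
So the given relations leave the order of crate-7 and crate-12 undetermined.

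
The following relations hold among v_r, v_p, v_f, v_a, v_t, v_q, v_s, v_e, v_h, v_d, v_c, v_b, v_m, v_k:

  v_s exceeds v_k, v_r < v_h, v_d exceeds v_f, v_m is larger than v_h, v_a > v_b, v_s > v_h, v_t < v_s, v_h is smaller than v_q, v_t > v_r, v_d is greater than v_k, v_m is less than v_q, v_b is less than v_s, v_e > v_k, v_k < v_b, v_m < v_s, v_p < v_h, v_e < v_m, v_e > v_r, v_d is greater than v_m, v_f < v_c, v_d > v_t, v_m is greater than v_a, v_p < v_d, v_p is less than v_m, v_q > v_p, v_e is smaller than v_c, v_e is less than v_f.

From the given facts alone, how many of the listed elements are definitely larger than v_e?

6

The elements the relations force above v_e are v_f, v_c, v_m, v_s, v_d, v_q — no chain reaches any other.
That is 6.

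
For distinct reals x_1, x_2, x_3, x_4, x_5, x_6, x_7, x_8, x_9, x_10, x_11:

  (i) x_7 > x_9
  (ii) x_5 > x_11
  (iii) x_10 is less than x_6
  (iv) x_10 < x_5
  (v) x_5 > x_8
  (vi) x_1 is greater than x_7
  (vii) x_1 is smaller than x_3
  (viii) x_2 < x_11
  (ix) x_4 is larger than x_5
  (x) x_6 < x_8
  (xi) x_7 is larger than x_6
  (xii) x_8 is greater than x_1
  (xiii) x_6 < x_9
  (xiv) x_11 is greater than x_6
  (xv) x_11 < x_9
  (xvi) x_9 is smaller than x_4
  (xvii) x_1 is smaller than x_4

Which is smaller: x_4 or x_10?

Following the relations from x_10: x_10 < x_6 < x_11 < x_9 < x_7 < x_1 < x_8 < x_5 < x_4.
So x_10 < x_4; x_10 is the smaller of the two.

x_10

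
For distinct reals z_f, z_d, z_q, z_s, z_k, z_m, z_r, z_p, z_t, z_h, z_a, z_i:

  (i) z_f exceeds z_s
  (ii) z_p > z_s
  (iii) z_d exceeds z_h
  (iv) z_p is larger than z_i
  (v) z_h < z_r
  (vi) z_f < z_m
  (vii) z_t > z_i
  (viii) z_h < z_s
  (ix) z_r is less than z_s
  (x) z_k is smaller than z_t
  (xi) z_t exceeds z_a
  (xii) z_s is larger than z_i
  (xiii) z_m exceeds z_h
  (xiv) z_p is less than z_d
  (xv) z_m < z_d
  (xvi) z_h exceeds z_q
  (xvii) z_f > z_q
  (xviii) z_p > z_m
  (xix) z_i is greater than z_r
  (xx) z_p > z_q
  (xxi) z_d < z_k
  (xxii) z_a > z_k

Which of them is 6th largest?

z_m

Piecing the relations together gives one ordering: z_q < z_h < z_r < z_i < z_s < z_f < z_m < z_p < z_d < z_k < z_a < z_t.
Counting 6 from the largest end gives z_m.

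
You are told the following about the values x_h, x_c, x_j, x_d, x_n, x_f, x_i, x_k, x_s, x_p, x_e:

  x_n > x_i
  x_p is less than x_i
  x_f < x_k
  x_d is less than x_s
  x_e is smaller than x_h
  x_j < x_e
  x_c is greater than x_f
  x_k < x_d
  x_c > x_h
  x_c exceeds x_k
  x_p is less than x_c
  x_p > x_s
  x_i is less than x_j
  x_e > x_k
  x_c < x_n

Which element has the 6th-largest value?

x_i

Chaining the given pairs: x_f < x_k < x_d < x_s < x_p < x_i < x_j < x_e < x_h < x_c < x_n.
Counting 6 from the largest end gives x_i.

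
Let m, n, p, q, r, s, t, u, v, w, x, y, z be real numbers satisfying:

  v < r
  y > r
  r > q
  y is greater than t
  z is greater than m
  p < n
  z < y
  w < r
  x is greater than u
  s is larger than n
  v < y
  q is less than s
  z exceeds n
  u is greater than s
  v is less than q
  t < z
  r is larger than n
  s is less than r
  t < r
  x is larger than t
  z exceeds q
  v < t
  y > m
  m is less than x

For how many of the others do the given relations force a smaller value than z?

6

Directly below z: n, m, q, t.
One step further: p, v (6 so far).
No other element is forced below z by the given relations, so the count is 6.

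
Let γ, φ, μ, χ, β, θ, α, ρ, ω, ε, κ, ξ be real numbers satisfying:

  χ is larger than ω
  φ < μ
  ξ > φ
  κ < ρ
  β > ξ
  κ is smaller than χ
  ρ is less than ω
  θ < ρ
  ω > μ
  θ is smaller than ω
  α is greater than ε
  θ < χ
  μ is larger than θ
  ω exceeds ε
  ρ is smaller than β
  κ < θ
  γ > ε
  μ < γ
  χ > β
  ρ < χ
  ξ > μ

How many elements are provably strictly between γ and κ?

2

The relations place κ below γ. An element lies strictly between them when it is forced above κ and also forced below γ.
Above κ: {θ, μ, ξ, ρ, ω, β, χ}. Below γ: {φ, ε, θ, μ}.
Intersection: {θ, μ} — 2.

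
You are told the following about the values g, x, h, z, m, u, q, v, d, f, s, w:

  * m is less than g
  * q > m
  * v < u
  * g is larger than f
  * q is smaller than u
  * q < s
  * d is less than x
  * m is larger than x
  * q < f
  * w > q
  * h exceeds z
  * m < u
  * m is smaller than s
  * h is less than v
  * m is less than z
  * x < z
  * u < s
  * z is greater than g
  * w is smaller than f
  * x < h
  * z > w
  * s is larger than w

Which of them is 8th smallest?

Chaining the given pairs: d < x < m < q < w < f < g < z < h < v < u < s.
Counting 8 from the smallest end gives z.

z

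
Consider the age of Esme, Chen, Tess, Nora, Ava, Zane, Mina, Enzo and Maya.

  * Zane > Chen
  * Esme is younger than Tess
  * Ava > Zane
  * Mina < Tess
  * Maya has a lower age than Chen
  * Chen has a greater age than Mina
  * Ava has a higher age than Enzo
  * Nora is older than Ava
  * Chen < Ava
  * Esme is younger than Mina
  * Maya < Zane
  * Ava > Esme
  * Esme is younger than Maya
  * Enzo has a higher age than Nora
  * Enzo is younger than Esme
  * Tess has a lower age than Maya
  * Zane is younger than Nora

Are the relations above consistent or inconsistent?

inconsistent

Chaining the given relations yields Enzo < Esme < Mina < Tess < Maya < Chen < Zane < Ava < Nora, so Enzo < Nora. But one relation states Nora < Enzo. These cannot both hold.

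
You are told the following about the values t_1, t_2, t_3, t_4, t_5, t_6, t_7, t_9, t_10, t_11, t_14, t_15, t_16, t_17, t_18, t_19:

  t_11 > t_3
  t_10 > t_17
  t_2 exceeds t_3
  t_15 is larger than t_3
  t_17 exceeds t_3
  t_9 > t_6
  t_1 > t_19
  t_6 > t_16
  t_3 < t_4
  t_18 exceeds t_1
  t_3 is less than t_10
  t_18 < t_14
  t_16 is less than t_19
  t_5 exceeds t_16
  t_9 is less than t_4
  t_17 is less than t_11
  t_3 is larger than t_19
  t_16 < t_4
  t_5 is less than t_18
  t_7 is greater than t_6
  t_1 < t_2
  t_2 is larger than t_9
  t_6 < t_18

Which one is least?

t_16

t_19 is not least since t_16 < t_19; t_5 is not least since t_16 < t_5; t_3 is not least since t_19 < t_3; t_6 is not least since t_16 < t_6; t_1 is not least since t_19 < t_1; t_7 is not least since t_6 < t_7; t_17 is not least since t_3 < t_17; t_10 is not least since t_3 < t_10; t_18 is not least since t_6 < t_18; t_11 is not least since t_3 < t_11; t_9 is not least since t_6 < t_9; t_14 is not least since t_18 < t_14; t_15 is not least since t_3 < t_15; t_4 is not least since t_16 < t_4; t_2 is not least since t_3 < t_2.
Only t_16 has nothing below it, so t_16 is the least.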